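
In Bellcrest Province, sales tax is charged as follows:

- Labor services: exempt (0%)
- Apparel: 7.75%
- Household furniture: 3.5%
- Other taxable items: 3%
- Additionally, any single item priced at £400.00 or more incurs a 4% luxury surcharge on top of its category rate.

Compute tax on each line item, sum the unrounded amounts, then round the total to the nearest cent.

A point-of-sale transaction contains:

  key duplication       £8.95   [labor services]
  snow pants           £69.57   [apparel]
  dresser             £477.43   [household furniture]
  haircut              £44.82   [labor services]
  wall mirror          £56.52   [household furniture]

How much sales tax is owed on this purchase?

Key duplication £8.95: labor services → 0% → £0.00
Snow pants £69.57: apparel → 7.75% → £5.391675
Dresser £477.43: household furniture → 3.5% + 4% surcharge = 7.5% → £35.80725
Haircut £44.82: labor services → 0% → £0.00
Wall mirror £56.52: household furniture → 3.5% → £1.9782
Unrounded tax sum = £43.177125 → £43.18

£43.18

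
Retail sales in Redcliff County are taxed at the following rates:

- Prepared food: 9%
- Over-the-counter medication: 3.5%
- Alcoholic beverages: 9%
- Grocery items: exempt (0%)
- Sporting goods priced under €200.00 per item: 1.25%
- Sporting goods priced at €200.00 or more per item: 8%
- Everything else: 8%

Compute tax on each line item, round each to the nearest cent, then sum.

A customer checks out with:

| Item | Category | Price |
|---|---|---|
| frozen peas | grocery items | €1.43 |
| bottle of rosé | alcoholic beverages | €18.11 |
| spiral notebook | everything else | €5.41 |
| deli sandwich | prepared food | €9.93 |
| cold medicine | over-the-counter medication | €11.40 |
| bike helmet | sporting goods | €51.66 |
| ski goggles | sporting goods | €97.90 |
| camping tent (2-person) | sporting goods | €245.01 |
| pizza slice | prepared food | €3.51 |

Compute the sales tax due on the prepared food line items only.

Deli sandwich €9.93: prepared food → 9% → €0.89
Pizza slice €3.51: prepared food → 9% → €0.32
Tax on prepared food = €0.89 + €0.32 = €1.21

€1.21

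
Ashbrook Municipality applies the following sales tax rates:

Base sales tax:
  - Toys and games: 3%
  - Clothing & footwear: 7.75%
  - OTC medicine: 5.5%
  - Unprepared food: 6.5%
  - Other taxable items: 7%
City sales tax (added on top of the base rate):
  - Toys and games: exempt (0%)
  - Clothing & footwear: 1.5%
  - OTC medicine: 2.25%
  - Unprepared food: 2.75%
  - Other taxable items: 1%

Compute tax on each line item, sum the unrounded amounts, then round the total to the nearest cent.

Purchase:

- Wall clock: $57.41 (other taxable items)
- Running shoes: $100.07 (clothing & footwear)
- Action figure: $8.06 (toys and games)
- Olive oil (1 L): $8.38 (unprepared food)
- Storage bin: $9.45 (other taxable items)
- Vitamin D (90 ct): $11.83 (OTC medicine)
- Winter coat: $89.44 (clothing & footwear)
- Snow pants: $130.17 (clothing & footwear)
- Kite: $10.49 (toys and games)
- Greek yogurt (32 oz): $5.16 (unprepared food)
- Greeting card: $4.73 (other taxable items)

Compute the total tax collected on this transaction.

$38.02

Wall clock $57.41: other taxable items → 7% + 1% city = 8% → $4.5928
Running shoes $100.07: clothing & footwear → 7.75% + 1.5% city = 9.25% → $9.256475
Action figure $8.06: toys and games → 3% + 0% city = 3% → $0.2418
Olive oil (1 L) $8.38: unprepared food → 6.5% + 2.75% city = 9.25% → $0.77515
Storage bin $9.45: other taxable items → 7% + 1% city = 8% → $0.756
Vitamin D (90 ct) $11.83: OTC medicine → 5.5% + 2.25% city = 7.75% → $0.916825
Winter coat $89.44: clothing & footwear → 7.75% + 1.5% city = 9.25% → $8.2732
Snow pants $130.17: clothing & footwear → 7.75% + 1.5% city = 9.25% → $12.040725
Kite $10.49: toys and games → 3% + 0% city = 3% → $0.3147
Greek yogurt (32 oz) $5.16: unprepared food → 6.5% + 2.75% city = 9.25% → $0.4773
Greeting card $4.73: other taxable items → 7% + 1% city = 8% → $0.3784
Unrounded tax sum = $38.023375 → $38.02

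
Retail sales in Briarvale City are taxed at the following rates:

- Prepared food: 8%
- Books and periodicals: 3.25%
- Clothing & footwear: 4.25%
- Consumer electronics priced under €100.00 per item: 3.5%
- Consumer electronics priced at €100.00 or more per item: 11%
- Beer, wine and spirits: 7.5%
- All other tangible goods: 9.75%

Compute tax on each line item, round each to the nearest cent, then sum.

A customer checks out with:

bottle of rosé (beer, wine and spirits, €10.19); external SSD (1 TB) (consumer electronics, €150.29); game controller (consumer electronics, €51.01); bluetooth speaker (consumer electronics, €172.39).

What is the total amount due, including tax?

Bottle of rosé €10.19: beer, wine and spirits → 7.5% → €0.76
External SSD (1 TB) €150.29: consumer electronics, €100.00 or more → 11% → €16.53
Game controller €51.01: consumer electronics, under €100.00 → 3.5% → €1.79
Bluetooth speaker €172.39: consumer electronics, €100.00 or more → 11% → €18.96
Subtotal = €383.88; tax = €38.04; total due = €421.92

€421.92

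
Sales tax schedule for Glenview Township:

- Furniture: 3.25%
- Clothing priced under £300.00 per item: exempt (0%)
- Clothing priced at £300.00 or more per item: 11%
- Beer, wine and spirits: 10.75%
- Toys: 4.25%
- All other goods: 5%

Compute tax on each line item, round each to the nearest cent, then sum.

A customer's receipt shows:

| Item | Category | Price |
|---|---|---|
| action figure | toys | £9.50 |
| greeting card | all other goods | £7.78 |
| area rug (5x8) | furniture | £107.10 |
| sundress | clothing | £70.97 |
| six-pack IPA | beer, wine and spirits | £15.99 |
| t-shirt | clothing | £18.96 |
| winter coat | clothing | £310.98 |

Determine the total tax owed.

£40.20

Action figure £9.50: toys → 4.25% → £0.40
Greeting card £7.78: all other goods → 5% → £0.39
Area rug (5x8) £107.10: furniture → 3.25% → £3.48
Sundress £70.97: clothing, under £300.00 → 0% → £0.00
Six-pack IPA £15.99: beer, wine and spirits → 10.75% → £1.72
T-shirt £18.96: clothing, under £300.00 → 0% → £0.00
Winter coat £310.98: clothing, £300.00 or more → 11% → £34.21
Total tax = £0.40 + £0.39 + £3.48 + £1.72 + £34.21 = £40.20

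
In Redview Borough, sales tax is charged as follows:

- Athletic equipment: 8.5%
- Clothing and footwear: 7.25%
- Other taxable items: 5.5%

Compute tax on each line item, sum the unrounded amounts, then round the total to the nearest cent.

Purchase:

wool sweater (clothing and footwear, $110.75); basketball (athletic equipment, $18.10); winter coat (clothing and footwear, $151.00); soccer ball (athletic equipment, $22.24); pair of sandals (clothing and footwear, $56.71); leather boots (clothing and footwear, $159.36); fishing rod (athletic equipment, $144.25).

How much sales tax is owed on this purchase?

Wool sweater $110.75: clothing and footwear → 7.25% → $8.029375
Basketball $18.10: athletic equipment → 8.5% → $1.5385
Winter coat $151.00: clothing and footwear → 7.25% → $10.9475
Soccer ball $22.24: athletic equipment → 8.5% → $1.8904
Pair of sandals $56.71: clothing and footwear → 7.25% → $4.111475
Leather boots $159.36: clothing and footwear → 7.25% → $11.5536
Fishing rod $144.25: athletic equipment → 8.5% → $12.26125
Unrounded tax sum = $50.3321 → $50.33

$50.33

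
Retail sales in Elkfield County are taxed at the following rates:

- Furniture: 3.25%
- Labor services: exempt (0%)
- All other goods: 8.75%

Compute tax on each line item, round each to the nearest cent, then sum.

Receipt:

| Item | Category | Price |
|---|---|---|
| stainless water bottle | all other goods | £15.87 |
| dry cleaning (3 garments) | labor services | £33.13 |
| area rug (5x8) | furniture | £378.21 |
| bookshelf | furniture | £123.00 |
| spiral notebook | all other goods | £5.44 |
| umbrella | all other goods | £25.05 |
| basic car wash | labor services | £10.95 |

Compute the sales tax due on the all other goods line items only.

£4.06

Stainless water bottle £15.87: all other goods → 8.75% → £1.39
Spiral notebook £5.44: all other goods → 8.75% → £0.48
Umbrella £25.05: all other goods → 8.75% → £2.19
Tax on all other goods = £1.39 + £0.48 + £2.19 = £4.06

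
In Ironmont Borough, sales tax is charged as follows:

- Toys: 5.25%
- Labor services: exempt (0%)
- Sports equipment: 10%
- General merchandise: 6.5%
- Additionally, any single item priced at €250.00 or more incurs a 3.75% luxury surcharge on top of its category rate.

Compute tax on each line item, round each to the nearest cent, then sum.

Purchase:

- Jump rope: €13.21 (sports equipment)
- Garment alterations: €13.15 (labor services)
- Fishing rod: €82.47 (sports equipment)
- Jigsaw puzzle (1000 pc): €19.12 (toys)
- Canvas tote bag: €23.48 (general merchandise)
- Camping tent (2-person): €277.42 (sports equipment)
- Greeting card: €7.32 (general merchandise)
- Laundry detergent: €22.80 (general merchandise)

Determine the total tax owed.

€52.21

Jump rope €13.21: sports equipment → 10% → €1.32
Garment alterations €13.15: labor services → 0% → €0.00
Fishing rod €82.47: sports equipment → 10% → €8.25
Jigsaw puzzle (1000 pc) €19.12: toys → 5.25% → €1.00
Canvas tote bag €23.48: general merchandise → 6.5% → €1.53
Camping tent (2-person) €277.42: sports equipment → 10% + 3.75% surcharge = 13.75% → €38.15
Greeting card €7.32: general merchandise → 6.5% → €0.48
Laundry detergent €22.80: general merchandise → 6.5% → €1.48
Total tax = €1.32 + €8.25 + €1.00 + €1.53 + €38.15 + €0.48 + €1.48 = €52.21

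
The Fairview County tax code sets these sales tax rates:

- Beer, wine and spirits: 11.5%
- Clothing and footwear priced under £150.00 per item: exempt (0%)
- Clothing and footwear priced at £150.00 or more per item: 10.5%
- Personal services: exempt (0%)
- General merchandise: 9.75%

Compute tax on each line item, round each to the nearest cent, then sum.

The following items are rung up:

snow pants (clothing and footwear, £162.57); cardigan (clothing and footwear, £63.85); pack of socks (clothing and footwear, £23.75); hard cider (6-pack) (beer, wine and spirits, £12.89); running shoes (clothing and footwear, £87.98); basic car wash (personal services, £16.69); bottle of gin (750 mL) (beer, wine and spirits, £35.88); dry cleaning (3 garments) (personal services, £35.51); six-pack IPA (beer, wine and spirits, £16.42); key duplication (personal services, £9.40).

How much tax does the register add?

£24.57

Snow pants £162.57: clothing and footwear, £150.00 or more → 10.5% → £17.07
Cardigan £63.85: clothing and footwear, under £150.00 → 0% → £0.00
Pack of socks £23.75: clothing and footwear, under £150.00 → 0% → £0.00
Hard cider (6-pack) £12.89: beer, wine and spirits → 11.5% → £1.48
Running shoes £87.98: clothing and footwear, under £150.00 → 0% → £0.00
Basic car wash £16.69: personal services → 0% → £0.00
Bottle of gin (750 mL) £35.88: beer, wine and spirits → 11.5% → £4.13
Dry cleaning (3 garments) £35.51: personal services → 0% → £0.00
Six-pack IPA £16.42: beer, wine and spirits → 11.5% → £1.89
Key duplication £9.40: personal services → 0% → £0.00
Total tax = £17.07 + £1.48 + £4.13 + £1.89 = £24.57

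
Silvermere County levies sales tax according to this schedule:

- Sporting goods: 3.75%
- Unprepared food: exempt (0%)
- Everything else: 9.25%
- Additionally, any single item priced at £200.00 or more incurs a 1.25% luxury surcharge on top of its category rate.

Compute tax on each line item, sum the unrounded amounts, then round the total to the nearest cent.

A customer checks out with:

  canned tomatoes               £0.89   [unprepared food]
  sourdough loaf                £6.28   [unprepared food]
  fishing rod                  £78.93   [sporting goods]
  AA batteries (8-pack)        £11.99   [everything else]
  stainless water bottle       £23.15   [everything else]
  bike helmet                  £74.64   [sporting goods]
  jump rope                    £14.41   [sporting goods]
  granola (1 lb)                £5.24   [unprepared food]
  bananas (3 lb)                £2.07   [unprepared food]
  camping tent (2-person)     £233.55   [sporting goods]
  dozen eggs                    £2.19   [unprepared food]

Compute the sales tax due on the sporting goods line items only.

Fishing rod £78.93: sporting goods → 3.75% → £2.959875
Bike helmet £74.64: sporting goods → 3.75% → £2.799
Jump rope £14.41: sporting goods → 3.75% → £0.540375
Camping tent (2-person) £233.55: sporting goods → 3.75% + 1.25% surcharge = 5% → £11.6775
Tax on sporting goods: unrounded sum = £17.97675 → £17.98

£17.98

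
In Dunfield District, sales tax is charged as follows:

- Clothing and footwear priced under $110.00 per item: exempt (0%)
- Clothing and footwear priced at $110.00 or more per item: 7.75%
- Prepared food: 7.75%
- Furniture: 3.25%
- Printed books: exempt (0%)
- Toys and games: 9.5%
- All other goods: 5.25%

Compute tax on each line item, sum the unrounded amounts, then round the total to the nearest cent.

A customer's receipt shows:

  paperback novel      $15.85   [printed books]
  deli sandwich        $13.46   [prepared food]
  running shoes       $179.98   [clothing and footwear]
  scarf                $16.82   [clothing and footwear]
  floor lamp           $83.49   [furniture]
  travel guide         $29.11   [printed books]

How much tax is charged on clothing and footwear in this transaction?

Running shoes $179.98: clothing and footwear, $110.00 or more → 7.75% → $13.94845
Scarf $16.82: clothing and footwear, under $110.00 → 0% → $0.00
Tax on clothing and footwear: unrounded sum = $13.94845 → $13.95

$13.95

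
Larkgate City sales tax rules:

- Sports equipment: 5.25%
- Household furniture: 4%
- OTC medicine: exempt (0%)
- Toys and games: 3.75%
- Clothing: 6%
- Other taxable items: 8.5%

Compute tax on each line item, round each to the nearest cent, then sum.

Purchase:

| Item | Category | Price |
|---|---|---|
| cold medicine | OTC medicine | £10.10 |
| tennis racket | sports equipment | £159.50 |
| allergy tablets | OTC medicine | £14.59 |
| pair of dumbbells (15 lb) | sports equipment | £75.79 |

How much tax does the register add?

Cold medicine £10.10: OTC medicine → 0% → £0.00
Tennis racket £159.50: sports equipment → 5.25% → £8.37
Allergy tablets £14.59: OTC medicine → 0% → £0.00
Pair of dumbbells (15 lb) £75.79: sports equipment → 5.25% → £3.98
Total tax = £8.37 + £3.98 = £12.35

£12.35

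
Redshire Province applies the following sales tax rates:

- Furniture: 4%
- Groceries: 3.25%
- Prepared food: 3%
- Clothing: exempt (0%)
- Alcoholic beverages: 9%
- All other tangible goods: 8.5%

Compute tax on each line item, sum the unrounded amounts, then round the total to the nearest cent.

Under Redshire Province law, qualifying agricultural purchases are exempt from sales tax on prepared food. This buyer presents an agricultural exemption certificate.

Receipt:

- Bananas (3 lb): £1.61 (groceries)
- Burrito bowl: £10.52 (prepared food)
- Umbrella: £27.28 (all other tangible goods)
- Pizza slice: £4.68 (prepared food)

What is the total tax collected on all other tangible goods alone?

£2.32

Umbrella £27.28: all other tangible goods → 8.5% → £2.3188
Tax on all other tangible goods: unrounded sum = £2.3188 → £2.32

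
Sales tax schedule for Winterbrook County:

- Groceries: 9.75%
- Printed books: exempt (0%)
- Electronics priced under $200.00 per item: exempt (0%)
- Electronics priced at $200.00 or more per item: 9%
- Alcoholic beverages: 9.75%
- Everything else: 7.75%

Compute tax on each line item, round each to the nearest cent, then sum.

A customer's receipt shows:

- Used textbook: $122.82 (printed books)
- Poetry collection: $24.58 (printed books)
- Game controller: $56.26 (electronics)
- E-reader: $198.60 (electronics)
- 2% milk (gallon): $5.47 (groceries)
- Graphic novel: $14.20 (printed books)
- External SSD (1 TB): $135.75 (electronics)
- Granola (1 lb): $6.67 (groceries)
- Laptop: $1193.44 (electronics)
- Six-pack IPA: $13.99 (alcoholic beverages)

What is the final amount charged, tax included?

$1881.73

Used textbook $122.82: printed books → 0% → $0.00
Poetry collection $24.58: printed books → 0% → $0.00
Game controller $56.26: electronics, under $200.00 → 0% → $0.00
E-reader $198.60: electronics, under $200.00 → 0% → $0.00
2% milk (gallon) $5.47: groceries → 9.75% → $0.53
Graphic novel $14.20: printed books → 0% → $0.00
External SSD (1 TB) $135.75: electronics, under $200.00 → 0% → $0.00
Granola (1 lb) $6.67: groceries → 9.75% → $0.65
Laptop $1193.44: electronics, $200.00 or more → 9% → $107.41
Six-pack IPA $13.99: alcoholic beverages → 9.75% → $1.36
Subtotal = $1771.78; tax = $109.95; total due = $1881.73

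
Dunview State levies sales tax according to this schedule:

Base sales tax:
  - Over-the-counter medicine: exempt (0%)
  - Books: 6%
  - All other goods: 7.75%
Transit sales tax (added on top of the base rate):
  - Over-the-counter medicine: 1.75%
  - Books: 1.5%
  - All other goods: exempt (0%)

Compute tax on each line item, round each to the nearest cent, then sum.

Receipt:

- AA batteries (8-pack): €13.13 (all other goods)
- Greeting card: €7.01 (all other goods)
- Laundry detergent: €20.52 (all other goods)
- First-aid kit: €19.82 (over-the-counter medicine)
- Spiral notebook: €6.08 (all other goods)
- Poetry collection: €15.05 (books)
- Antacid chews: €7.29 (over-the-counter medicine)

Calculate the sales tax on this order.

AA batteries (8-pack) €13.13: all other goods → 7.75% + 0% transit = 7.75% → €1.02
Greeting card €7.01: all other goods → 7.75% + 0% transit = 7.75% → €0.54
Laundry detergent €20.52: all other goods → 7.75% + 0% transit = 7.75% → €1.59
First-aid kit €19.82: over-the-counter medicine → 0% + 1.75% transit = 1.75% → €0.35
Spiral notebook €6.08: all other goods → 7.75% + 0% transit = 7.75% → €0.47
Poetry collection €15.05: books → 6% + 1.5% transit = 7.5% → €1.13
Antacid chews €7.29: over-the-counter medicine → 0% + 1.75% transit = 1.75% → €0.13
Total tax = €1.02 + €0.54 + €1.59 + €0.35 + €0.47 + €1.13 + €0.13 = €5.23

€5.23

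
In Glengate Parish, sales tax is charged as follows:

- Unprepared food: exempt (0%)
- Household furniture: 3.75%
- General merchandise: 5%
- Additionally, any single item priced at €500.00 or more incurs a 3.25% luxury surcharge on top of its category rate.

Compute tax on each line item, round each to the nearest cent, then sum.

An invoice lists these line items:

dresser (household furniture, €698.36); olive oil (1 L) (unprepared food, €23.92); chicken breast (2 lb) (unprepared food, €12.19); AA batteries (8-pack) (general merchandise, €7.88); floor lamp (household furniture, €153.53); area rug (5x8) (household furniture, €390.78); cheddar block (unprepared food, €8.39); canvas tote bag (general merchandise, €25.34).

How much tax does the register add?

Dresser €698.36: household furniture → 3.75% + 3.25% surcharge = 7% → €48.89
Olive oil (1 L) €23.92: unprepared food → 0% → €0.00
Chicken breast (2 lb) €12.19: unprepared food → 0% → €0.00
AA batteries (8-pack) €7.88: general merchandise → 5% → €0.39
Floor lamp €153.53: household furniture → 3.75% → €5.76
Area rug (5x8) €390.78: household furniture → 3.75% → €14.65
Cheddar block €8.39: unprepared food → 0% → €0.00
Canvas tote bag €25.34: general merchandise → 5% → €1.27
Total tax = €48.89 + €0.39 + €5.76 + €14.65 + €1.27 = €70.96

€70.96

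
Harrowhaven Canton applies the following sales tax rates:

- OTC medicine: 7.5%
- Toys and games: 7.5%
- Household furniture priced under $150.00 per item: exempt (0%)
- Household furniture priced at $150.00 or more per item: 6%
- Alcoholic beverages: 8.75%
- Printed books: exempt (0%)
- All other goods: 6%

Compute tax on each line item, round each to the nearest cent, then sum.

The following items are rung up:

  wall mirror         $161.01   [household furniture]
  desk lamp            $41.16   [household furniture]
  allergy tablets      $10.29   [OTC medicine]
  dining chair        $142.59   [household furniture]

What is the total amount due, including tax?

Wall mirror $161.01: household furniture, $150.00 or more → 6% → $9.66
Desk lamp $41.16: household furniture, under $150.00 → 0% → $0.00
Allergy tablets $10.29: OTC medicine → 7.5% → $0.77
Dining chair $142.59: household furniture, under $150.00 → 0% → $0.00
Subtotal = $355.05; tax = $10.43; total due = $365.48

$365.48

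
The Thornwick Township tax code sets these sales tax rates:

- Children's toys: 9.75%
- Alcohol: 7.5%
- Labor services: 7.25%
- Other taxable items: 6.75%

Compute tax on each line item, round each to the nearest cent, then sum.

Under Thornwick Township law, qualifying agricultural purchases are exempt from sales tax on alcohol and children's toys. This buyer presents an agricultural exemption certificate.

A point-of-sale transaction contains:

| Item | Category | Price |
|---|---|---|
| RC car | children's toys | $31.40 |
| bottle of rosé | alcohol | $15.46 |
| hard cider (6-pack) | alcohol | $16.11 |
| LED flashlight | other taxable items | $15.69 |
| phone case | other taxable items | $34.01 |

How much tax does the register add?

$3.36

RC car $31.40: children's toys, buyer-exempt → 0% → $0.00
Bottle of rosé $15.46: alcohol, buyer-exempt → 0% → $0.00
Hard cider (6-pack) $16.11: alcohol, buyer-exempt → 0% → $0.00
LED flashlight $15.69: other taxable items → 6.75% → $1.06
Phone case $34.01: other taxable items → 6.75% → $2.30
Total tax = $1.06 + $2.30 = $3.36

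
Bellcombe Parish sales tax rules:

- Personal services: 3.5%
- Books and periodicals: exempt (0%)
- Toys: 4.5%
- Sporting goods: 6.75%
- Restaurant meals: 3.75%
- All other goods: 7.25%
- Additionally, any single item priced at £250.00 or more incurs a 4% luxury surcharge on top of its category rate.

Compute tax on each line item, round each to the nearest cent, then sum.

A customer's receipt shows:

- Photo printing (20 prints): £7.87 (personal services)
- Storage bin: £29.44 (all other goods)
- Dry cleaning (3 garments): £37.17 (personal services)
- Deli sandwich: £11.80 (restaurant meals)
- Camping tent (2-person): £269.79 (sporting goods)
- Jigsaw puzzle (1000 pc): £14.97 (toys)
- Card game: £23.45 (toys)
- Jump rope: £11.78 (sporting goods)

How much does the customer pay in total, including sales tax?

£441.95

Photo printing (20 prints) £7.87: personal services → 3.5% → £0.28
Storage bin £29.44: all other goods → 7.25% → £2.13
Dry cleaning (3 garments) £37.17: personal services → 3.5% → £1.30
Deli sandwich £11.80: restaurant meals → 3.75% → £0.44
Camping tent (2-person) £269.79: sporting goods → 6.75% + 4% surcharge = 10.75% → £29.00
Jigsaw puzzle (1000 pc) £14.97: toys → 4.5% → £0.67
Card game £23.45: toys → 4.5% → £1.06
Jump rope £11.78: sporting goods → 6.75% → £0.80
Subtotal = £406.27; tax = £35.68; total due = £441.95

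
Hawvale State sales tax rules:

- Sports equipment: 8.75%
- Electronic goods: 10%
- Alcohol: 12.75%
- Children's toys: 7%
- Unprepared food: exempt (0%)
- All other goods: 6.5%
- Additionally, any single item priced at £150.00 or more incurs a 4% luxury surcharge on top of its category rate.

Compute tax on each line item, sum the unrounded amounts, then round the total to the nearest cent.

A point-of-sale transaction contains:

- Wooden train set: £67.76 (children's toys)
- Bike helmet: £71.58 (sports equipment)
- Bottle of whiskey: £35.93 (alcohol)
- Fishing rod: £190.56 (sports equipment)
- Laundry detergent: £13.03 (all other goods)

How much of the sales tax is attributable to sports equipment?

Bike helmet £71.58: sports equipment → 8.75% → £6.26325
Fishing rod £190.56: sports equipment → 8.75% + 4% surcharge = 12.75% → £24.2964
Tax on sports equipment: unrounded sum = £30.55965 → £30.56

£30.56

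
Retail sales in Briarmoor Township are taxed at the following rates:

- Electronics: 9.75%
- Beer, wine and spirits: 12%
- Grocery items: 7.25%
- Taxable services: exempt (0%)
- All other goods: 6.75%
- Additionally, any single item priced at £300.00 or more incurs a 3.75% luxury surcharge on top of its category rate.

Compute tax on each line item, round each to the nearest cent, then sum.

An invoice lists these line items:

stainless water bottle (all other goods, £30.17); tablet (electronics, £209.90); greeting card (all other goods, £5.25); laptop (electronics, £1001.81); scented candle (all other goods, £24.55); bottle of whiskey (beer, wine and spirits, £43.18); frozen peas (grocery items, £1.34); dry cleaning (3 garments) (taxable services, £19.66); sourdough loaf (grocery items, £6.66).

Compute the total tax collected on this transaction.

Stainless water bottle £30.17: all other goods → 6.75% → £2.04
Tablet £209.90: electronics → 9.75% → £20.47
Greeting card £5.25: all other goods → 6.75% → £0.35
Laptop £1001.81: electronics → 9.75% + 3.75% surcharge = 13.5% → £135.24
Scented candle £24.55: all other goods → 6.75% → £1.66
Bottle of whiskey £43.18: beer, wine and spirits → 12% → £5.18
Frozen peas £1.34: grocery items → 7.25% → £0.10
Dry cleaning (3 garments) £19.66: taxable services → 0% → £0.00
Sourdough loaf £6.66: grocery items → 7.25% → £0.48
Total tax = £2.04 + £20.47 + £0.35 + £135.24 + £1.66 + £5.18 + £0.10 + £0.48 = £165.52

£165.52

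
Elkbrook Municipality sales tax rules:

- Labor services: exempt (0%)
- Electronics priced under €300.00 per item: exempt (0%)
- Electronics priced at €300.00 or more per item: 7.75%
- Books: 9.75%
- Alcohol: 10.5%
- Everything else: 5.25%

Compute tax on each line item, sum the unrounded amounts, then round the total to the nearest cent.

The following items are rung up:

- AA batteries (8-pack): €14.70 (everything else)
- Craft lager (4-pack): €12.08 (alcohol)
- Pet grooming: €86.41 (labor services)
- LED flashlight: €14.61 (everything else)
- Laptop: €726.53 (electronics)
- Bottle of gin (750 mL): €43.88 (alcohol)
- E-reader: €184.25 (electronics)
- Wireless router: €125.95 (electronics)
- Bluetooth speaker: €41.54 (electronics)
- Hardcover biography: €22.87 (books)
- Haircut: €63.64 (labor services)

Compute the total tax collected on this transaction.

€65.95

AA batteries (8-pack) €14.70: everything else → 5.25% → €0.77175
Craft lager (4-pack) €12.08: alcohol → 10.5% → €1.2684
Pet grooming €86.41: labor services → 0% → €0.00
LED flashlight €14.61: everything else → 5.25% → €0.767025
Laptop €726.53: electronics, €300.00 or more → 7.75% → €56.306075
Bottle of gin (750 mL) €43.88: alcohol → 10.5% → €4.6074
E-reader €184.25: electronics, under €300.00 → 0% → €0.00
Wireless router €125.95: electronics, under €300.00 → 0% → €0.00
Bluetooth speaker €41.54: electronics, under €300.00 → 0% → €0.00
Hardcover biography €22.87: books → 9.75% → €2.229825
Haircut €63.64: labor services → 0% → €0.00
Unrounded tax sum = €65.950475 → €65.95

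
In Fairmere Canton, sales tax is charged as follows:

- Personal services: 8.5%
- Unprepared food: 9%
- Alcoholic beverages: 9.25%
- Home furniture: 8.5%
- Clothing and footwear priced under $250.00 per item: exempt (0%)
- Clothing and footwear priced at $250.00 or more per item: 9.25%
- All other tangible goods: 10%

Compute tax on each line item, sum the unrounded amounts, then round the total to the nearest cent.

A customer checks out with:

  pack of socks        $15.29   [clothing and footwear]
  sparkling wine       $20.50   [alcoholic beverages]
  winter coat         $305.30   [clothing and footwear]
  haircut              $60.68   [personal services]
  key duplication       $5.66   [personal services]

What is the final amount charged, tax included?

$443.21

Pack of socks $15.29: clothing and footwear, under $250.00 → 0% → $0.00
Sparkling wine $20.50: alcoholic beverages → 9.25% → $1.89625
Winter coat $305.30: clothing and footwear, $250.00 or more → 9.25% → $28.24025
Haircut $60.68: personal services → 8.5% → $5.1578
Key duplication $5.66: personal services → 8.5% → $0.4811
Subtotal = $407.43; unrounded tax = $35.7754 → $35.78; total due = $443.21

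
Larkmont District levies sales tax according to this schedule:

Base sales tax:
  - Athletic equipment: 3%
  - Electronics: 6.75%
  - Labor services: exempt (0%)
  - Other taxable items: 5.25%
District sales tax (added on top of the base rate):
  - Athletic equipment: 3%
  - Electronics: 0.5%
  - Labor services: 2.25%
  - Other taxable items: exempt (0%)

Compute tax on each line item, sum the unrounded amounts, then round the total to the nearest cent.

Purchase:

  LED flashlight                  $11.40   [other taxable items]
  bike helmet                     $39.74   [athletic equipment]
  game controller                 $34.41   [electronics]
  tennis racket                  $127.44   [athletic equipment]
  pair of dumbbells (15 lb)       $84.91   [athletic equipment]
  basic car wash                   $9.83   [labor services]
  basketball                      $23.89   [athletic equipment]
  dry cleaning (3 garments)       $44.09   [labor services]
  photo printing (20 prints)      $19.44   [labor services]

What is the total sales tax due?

LED flashlight $11.40: other taxable items → 5.25% + 0% district = 5.25% → $0.5985
Bike helmet $39.74: athletic equipment → 3% + 3% district = 6% → $2.3844
Game controller $34.41: electronics → 6.75% + 0.5% district = 7.25% → $2.494725
Tennis racket $127.44: athletic equipment → 3% + 3% district = 6% → $7.6464
Pair of dumbbells (15 lb) $84.91: athletic equipment → 3% + 3% district = 6% → $5.0946
Basic car wash $9.83: labor services → 0% + 2.25% district = 2.25% → $0.221175
Basketball $23.89: athletic equipment → 3% + 3% district = 6% → $1.4334
Dry cleaning (3 garments) $44.09: labor services → 0% + 2.25% district = 2.25% → $0.992025
Photo printing (20 prints) $19.44: labor services → 0% + 2.25% district = 2.25% → $0.4374
Unrounded tax sum = $21.302625 → $21.30

$21.30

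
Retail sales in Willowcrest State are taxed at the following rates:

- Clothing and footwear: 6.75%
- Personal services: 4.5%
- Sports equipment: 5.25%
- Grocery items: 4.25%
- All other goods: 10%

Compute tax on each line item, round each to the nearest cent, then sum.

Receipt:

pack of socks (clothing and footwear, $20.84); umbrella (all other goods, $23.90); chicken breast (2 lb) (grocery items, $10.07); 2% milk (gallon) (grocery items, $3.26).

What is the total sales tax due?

$4.37

Pack of socks $20.84: clothing and footwear → 6.75% → $1.41
Umbrella $23.90: all other goods → 10% → $2.39
Chicken breast (2 lb) $10.07: grocery items → 4.25% → $0.43
2% milk (gallon) $3.26: grocery items → 4.25% → $0.14
Total tax = $1.41 + $2.39 + $0.43 + $0.14 = $4.37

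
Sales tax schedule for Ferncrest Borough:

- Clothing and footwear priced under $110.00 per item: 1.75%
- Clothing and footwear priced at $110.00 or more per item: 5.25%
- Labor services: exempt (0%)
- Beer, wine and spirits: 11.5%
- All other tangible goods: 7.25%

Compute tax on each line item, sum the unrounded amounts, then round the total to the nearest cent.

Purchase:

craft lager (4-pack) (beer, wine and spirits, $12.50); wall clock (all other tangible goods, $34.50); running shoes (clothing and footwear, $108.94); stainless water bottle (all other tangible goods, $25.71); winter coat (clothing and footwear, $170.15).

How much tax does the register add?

Craft lager (4-pack) $12.50: beer, wine and spirits → 11.5% → $1.4375
Wall clock $34.50: all other tangible goods → 7.25% → $2.50125
Running shoes $108.94: clothing and footwear, under $110.00 → 1.75% → $1.90645
Stainless water bottle $25.71: all other tangible goods → 7.25% → $1.863975
Winter coat $170.15: clothing and footwear, $110.00 or more → 5.25% → $8.932875
Unrounded tax sum = $16.64205 → $16.64

$16.64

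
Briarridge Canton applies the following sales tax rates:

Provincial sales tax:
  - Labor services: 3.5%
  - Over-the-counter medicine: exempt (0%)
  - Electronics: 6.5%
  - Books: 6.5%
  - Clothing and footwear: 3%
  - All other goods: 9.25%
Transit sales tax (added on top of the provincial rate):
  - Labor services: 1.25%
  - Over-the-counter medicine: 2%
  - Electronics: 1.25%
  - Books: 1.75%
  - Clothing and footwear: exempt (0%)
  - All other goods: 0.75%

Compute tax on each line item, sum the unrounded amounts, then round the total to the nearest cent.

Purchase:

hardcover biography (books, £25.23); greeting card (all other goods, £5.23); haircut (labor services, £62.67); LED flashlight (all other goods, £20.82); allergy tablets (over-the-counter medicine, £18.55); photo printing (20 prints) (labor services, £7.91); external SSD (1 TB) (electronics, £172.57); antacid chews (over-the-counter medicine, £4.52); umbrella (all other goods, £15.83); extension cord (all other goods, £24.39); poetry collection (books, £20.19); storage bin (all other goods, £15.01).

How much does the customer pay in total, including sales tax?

Hardcover biography £25.23: books → 6.5% + 1.75% transit = 8.25% → £2.081475
Greeting card £5.23: all other goods → 9.25% + 0.75% transit = 10% → £0.523
Haircut £62.67: labor services → 3.5% + 1.25% transit = 4.75% → £2.976825
LED flashlight £20.82: all other goods → 9.25% + 0.75% transit = 10% → £2.082
Allergy tablets £18.55: over-the-counter medicine → 0% + 2% transit = 2% → £0.371
Photo printing (20 prints) £7.91: labor services → 3.5% + 1.25% transit = 4.75% → £0.375725
External SSD (1 TB) £172.57: electronics → 6.5% + 1.25% transit = 7.75% → £13.374175
Antacid chews £4.52: over-the-counter medicine → 0% + 2% transit = 2% → £0.0904
Umbrella £15.83: all other goods → 9.25% + 0.75% transit = 10% → £1.583
Extension cord £24.39: all other goods → 9.25% + 0.75% transit = 10% → £2.439
Poetry collection £20.19: books → 6.5% + 1.75% transit = 8.25% → £1.665675
Storage bin £15.01: all other goods → 9.25% + 0.75% transit = 10% → £1.501
Subtotal = £392.92; unrounded tax = £29.063275 → £29.06; total due = £421.98

£421.98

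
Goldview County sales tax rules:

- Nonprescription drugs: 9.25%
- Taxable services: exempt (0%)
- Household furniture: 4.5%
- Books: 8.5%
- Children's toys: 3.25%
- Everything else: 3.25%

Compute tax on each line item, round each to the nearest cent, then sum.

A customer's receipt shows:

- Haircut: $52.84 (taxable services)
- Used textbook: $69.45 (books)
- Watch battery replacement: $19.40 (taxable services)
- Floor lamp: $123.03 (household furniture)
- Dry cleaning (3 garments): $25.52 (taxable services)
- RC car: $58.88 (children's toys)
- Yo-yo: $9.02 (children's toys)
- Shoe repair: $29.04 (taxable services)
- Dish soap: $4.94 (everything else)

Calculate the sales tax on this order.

Haircut $52.84: taxable services → 0% → $0.00
Used textbook $69.45: books → 8.5% → $5.90
Watch battery replacement $19.40: taxable services → 0% → $0.00
Floor lamp $123.03: household furniture → 4.5% → $5.54
Dry cleaning (3 garments) $25.52: taxable services → 0% → $0.00
RC car $58.88: children's toys → 3.25% → $1.91
Yo-yo $9.02: children's toys → 3.25% → $0.29
Shoe repair $29.04: taxable services → 0% → $0.00
Dish soap $4.94: everything else → 3.25% → $0.16
Total tax = $5.90 + $5.54 + $1.91 + $0.29 + $0.16 = $13.80

$13.80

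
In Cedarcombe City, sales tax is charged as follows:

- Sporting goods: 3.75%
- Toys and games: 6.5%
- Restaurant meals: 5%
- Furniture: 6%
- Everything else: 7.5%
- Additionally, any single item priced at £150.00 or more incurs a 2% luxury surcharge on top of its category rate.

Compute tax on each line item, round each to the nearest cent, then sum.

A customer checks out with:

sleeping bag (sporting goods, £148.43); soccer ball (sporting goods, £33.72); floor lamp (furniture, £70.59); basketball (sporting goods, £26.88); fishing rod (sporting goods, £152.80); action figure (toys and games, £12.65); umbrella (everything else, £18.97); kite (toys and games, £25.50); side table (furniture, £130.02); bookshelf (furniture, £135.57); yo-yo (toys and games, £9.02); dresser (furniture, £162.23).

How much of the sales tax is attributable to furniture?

£33.15

Floor lamp £70.59: furniture → 6% → £4.24
Side table £130.02: furniture → 6% → £7.80
Bookshelf £135.57: furniture → 6% → £8.13
Dresser £162.23: furniture → 6% + 2% surcharge = 8% → £12.98
Tax on furniture = £4.24 + £7.80 + £8.13 + £12.98 = £33.15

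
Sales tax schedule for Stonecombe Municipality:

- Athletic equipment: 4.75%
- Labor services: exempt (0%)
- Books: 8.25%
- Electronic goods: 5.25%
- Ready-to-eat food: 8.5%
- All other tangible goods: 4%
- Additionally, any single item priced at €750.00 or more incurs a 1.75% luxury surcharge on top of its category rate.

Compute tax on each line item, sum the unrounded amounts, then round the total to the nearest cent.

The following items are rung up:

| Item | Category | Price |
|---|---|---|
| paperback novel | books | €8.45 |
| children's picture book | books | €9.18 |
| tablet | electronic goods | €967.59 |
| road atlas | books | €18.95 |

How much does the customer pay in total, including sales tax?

Paperback novel €8.45: books → 8.25% → €0.697125
Children's picture book €9.18: books → 8.25% → €0.75735
Tablet €967.59: electronic goods → 5.25% + 1.75% surcharge = 7% → €67.7313
Road atlas €18.95: books → 8.25% → €1.563375
Subtotal = €1004.17; unrounded tax = €70.74915 → €70.75; total due = €1074.92

€1074.92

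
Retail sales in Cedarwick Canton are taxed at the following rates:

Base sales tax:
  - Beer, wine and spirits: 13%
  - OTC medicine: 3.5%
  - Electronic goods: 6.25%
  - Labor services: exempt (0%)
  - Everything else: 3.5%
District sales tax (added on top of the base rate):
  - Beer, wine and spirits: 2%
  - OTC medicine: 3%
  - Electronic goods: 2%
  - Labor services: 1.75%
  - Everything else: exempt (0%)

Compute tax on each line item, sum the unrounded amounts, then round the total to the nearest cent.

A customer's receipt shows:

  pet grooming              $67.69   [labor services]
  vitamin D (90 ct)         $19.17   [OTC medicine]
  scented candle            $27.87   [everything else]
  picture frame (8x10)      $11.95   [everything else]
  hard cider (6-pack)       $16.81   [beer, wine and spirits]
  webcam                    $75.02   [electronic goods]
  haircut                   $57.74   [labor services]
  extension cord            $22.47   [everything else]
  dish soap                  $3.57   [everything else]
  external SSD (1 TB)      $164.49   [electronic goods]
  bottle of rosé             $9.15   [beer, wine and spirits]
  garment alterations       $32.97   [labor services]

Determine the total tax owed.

$29.98

Pet grooming $67.69: labor services → 0% + 1.75% district = 1.75% → $1.184575
Vitamin D (90 ct) $19.17: OTC medicine → 3.5% + 3% district = 6.5% → $1.24605
Scented candle $27.87: everything else → 3.5% + 0% district = 3.5% → $0.97545
Picture frame (8x10) $11.95: everything else → 3.5% + 0% district = 3.5% → $0.41825
Hard cider (6-pack) $16.81: beer, wine and spirits → 13% + 2% district = 15% → $2.5215
Webcam $75.02: electronic goods → 6.25% + 2% district = 8.25% → $6.18915
Haircut $57.74: labor services → 0% + 1.75% district = 1.75% → $1.01045
Extension cord $22.47: everything else → 3.5% + 0% district = 3.5% → $0.78645
Dish soap $3.57: everything else → 3.5% + 0% district = 3.5% → $0.12495
External SSD (1 TB) $164.49: electronic goods → 6.25% + 2% district = 8.25% → $13.570425
Bottle of rosé $9.15: beer, wine and spirits → 13% + 2% district = 15% → $1.3725
Garment alterations $32.97: labor services → 0% + 1.75% district = 1.75% → $0.576975
Unrounded tax sum = $29.976725 → $29.98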